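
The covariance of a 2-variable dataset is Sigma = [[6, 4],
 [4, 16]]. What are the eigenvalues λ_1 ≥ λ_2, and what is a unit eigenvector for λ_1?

Step 1 — characteristic polynomial of 2×2 Sigma:
  det(Sigma - λI) = λ² - trace · λ + det = 0.
  trace = 6 + 16 = 22, det = 6·16 - (4)² = 80.
Step 2 — discriminant:
  Δ = trace² - 4·det = 484 - 320 = 164.
Step 3 — eigenvalues:
  λ = (trace ± √Δ)/2 = (22 ± 12.8062)/2,
  λ_1 = 17.4031,  λ_2 = 4.5969.

Step 4 — unit eigenvector for λ_1: solve (Sigma - λ_1 I)v = 0. First row:
  (6 - 17.4031)·v_x + (4)·v_y = 0, i.e. (-11.4031)·v_x + (4)·v_y = 0,
  so v ∝ (b, λ_1 - a) = (4, 11.4031) = u.
  ||u|| = √((4)² + (11.4031)²) = √(146.0312) ≈ 12.0843,
  v_1 = u/||u|| ≈ (0.331, 0.9436) (||v_1|| = 1).

λ_1 = 17.4031,  λ_2 = 4.5969;  v_1 ≈ (0.331, 0.9436)


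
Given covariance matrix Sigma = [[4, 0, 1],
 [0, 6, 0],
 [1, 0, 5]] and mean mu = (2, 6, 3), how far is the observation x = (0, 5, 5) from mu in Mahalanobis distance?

Step 1 — centre the observation: (x - mu) = (-2, -1, 2).

Step 2 — invert Sigma (cofactor / det for 3×3, or solve directly):
  Sigma^{-1} = [[0.2632, 0, -0.0526],
 [0, 0.1667, 0],
 [-0.0526, 0, 0.2105]].

Step 3 — form the quadratic (x - mu)^T · Sigma^{-1} · (x - mu):
  Sigma^{-1} · (x - mu) = (-0.6316, -0.1667, 0.5263).
  (x - mu)^T · [Sigma^{-1} · (x - mu)] = (-2)·(-0.6316) + (-1)·(-0.1667) + (2)·(0.5263) = 2.4825.

Step 4 — take square root: d = √(2.4825) ≈ 1.5756.

d(x, mu) = √(2.4825) ≈ 1.5756


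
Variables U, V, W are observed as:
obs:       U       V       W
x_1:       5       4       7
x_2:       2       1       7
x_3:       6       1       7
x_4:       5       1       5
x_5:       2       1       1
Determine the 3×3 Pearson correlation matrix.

Step 1 — column means:
  mean(U) = (5 + 2 + 6 + 5 + 2) / 5 = 20/5 = 4
  mean(V) = (4 + 1 + 1 + 1 + 1) / 5 = 8/5 = 1.6
  mean(W) = (7 + 7 + 7 + 5 + 1) / 5 = 27/5 = 5.4

Step 2 — sample variances and covariances s[i,j] = (1/(n-1)) · Σ_k (x_{k,i} - mean_i) · (x_{k,j} - mean_j), with n-1 = 4:
  s[U,U] = ((1)·(1) + (-2)·(-2) + (2)·(2) + (1)·(1) + (-2)·(-2)) / 4 = 14/4 = 3.5
  s[U,V] = ((1)·(2.4) + (-2)·(-0.6) + (2)·(-0.6) + (1)·(-0.6) + (-2)·(-0.6)) / 4 = 3/4 = 0.75
  s[U,W] = ((1)·(1.6) + (-2)·(1.6) + (2)·(1.6) + (1)·(-0.4) + (-2)·(-4.4)) / 4 = 10/4 = 2.5
  s[V,V] = ((2.4)·(2.4) + (-0.6)·(-0.6) + (-0.6)·(-0.6) + (-0.6)·(-0.6) + (-0.6)·(-0.6)) / 4 = 7.2/4 = 1.8
  s[V,W] = ((2.4)·(1.6) + (-0.6)·(1.6) + (-0.6)·(1.6) + (-0.6)·(-0.4) + (-0.6)·(-4.4)) / 4 = 4.8/4 = 1.2
  s[W,W] = ((1.6)·(1.6) + (1.6)·(1.6) + (1.6)·(1.6) + (-0.4)·(-0.4) + (-4.4)·(-4.4)) / 4 = 27.2/4 = 6.8
  Sample standard deviations s_i = √(s[i,i]):
  s(U) = √(3.5) = 1.8708
  s(V) = √(1.8) = 1.3416
  s(W) = √(6.8) = 2.6077

Step 3 — r_{ij} = s_{ij} / (s_i · s_j):
  r[U,U] = 1 (diagonal).
  r[U,V] = 0.75 / (1.8708 · 1.3416) = 0.75 / 2.51 = 0.2988
  r[U,W] = 2.5 / (1.8708 · 2.6077) = 2.5 / 4.8785 = 0.5125
  r[V,V] = 1 (diagonal).
  r[V,W] = 1.2 / (1.3416 · 2.6077) = 1.2 / 3.4986 = 0.343
  r[W,W] = 1 (diagonal).

R is symmetric with unit diagonal. Assembling:

R = [[1, 0.2988, 0.5125],
 [0.2988, 1, 0.343],
 [0.5125, 0.343, 1]]


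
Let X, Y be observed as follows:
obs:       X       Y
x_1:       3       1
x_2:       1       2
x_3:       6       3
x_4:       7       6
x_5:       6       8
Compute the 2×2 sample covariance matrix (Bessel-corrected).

Step 1 — column means:
  mean(X) = (3 + 1 + 6 + 7 + 6) / 5 = 23/5 = 4.6
  mean(Y) = (1 + 2 + 3 + 6 + 8) / 5 = 20/5 = 4

Step 2 — sample covariance S[i,j] = (1/(n-1)) · Σ_k (x_{k,i} - mean_i) · (x_{k,j} - mean_j), with n-1 = 4.
  S[X,X] = ((-1.6)·(-1.6) + (-3.6)·(-3.6) + (1.4)·(1.4) + (2.4)·(2.4) + (1.4)·(1.4)) / 4 = 25.2/4 = 6.3
  S[X,Y] = ((-1.6)·(-3) + (-3.6)·(-2) + (1.4)·(-1) + (2.4)·(2) + (1.4)·(4)) / 4 = 21/4 = 5.25
  S[Y,Y] = ((-3)·(-3) + (-2)·(-2) + (-1)·(-1) + (2)·(2) + (4)·(4)) / 4 = 34/4 = 8.5

S is symmetric (S[j,i] = S[i,j]). Assembling:

S = [[6.3, 5.25],
 [5.25, 8.5]]


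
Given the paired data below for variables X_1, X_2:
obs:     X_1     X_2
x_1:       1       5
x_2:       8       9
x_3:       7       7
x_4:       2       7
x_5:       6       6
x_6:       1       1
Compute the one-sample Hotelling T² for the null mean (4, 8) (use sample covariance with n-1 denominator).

Step 1 — sample mean vector:
  mean(X_1) = (1 + 8 + 7 + 2 + 6 + 1) / 6 = 25/6 = 4.1667
  mean(X_2) = (5 + 9 + 7 + 7 + 6 + 1) / 6 = 35/6 = 5.8333
  x̄ = (4.1667, 5.8333),  deviation x̄ - mu_0 = (4.1667, 5.8333) - (4, 8) = (0.1667, -2.1667).

Step 2 — sample covariance matrix, S[i,j] = (1/(n-1)) · Σ_k (x_{k,i} - mean_i) · (x_{k,j} - mean_j), divisor n-1 = 5:
  S[X_1,X_1] = ((-3.1667)·(-3.1667) + (3.8333)·(3.8333) + (2.8333)·(2.8333) + (-2.1667)·(-2.1667) + (1.8333)·(1.8333) + (-3.1667)·(-3.1667)) / 5 = 50.8333/5 = 10.1667
  S[X_1,X_2] = ((-3.1667)·(-0.8333) + (3.8333)·(3.1667) + (2.8333)·(1.1667) + (-2.1667)·(1.1667) + (1.8333)·(0.1667) + (-3.1667)·(-4.8333)) / 5 = 31.1667/5 = 6.2333
  S[X_2,X_2] = ((-0.8333)·(-0.8333) + (3.1667)·(3.1667) + (1.1667)·(1.1667) + (1.1667)·(1.1667) + (0.1667)·(0.1667) + (-4.8333)·(-4.8333)) / 5 = 36.8333/5 = 7.3667
  S = [[10.1667, 6.2333],
 [6.2333, 7.3667]].

Step 3 — invert S. det(S) = 10.1667·7.3667 - (6.2333)² = 36.04.
  S^{-1} = (1/det) · [[d, -b], [-b, a]] = [[0.2044, -0.173],
 [-0.173, 0.2821]].

Step 4 — quadratic form (x̄ - mu_0)^T · S^{-1} · (x̄ - mu_0):
  S^{-1} · (x̄ - mu_0) = (0.4088, -0.64),
  (x̄ - mu_0)^T · [...] = (0.1667)·(0.4088) + (-2.1667)·(-0.64) = 1.4549.

Step 5 — scale by n: T² = 6 · 1.4549 = 8.7292.

T² ≈ 8.7292


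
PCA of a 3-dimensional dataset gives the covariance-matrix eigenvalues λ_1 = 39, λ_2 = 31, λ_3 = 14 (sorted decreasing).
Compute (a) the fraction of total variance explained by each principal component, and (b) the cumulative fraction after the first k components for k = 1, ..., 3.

Step 1 — total variance = trace(Sigma) = Σ λ_i = 39 + 31 + 14 = 84.

Step 2 — fraction explained by component i = λ_i / Σ λ:
  PC1: 39/84 = 0.4643
  PC2: 31/84 = 0.369
  PC3: 14/84 = 0.1667

Step 3 — cumulative fraction after k components = (λ_1 + ... + λ_k) / Σ λ:
  k = 1: 39/84 = 0.4643
  k = 2: (39 + 31)/84 = 70/84 = 0.8333
  k = 3: (39 + 31 + 14)/84 = 84/84 = 1

Summary (fraction, with percent):

explained: PC1 0.4643 (46.43%), PC2 0.369 (36.9%), PC3 0.1667 (16.67%);  cumulative: 0.4643, 0.8333, 1


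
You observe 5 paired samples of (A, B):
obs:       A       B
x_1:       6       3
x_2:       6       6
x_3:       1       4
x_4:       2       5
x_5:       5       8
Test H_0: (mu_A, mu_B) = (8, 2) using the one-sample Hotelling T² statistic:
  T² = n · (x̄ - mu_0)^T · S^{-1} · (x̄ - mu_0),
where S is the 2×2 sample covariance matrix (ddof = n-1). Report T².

Step 1 — sample mean vector:
  mean(A) = (6 + 6 + 1 + 2 + 5) / 5 = 20/5 = 4
  mean(B) = (3 + 6 + 4 + 5 + 8) / 5 = 26/5 = 5.2
  x̄ = (4, 5.2),  deviation x̄ - mu_0 = (4, 5.2) - (8, 2) = (-4, 3.2).

Step 2 — sample covariance matrix, S[i,j] = (1/(n-1)) · Σ_k (x_{k,i} - mean_i) · (x_{k,j} - mean_j), divisor n-1 = 4:
  S[A,A] = ((2)·(2) + (2)·(2) + (-3)·(-3) + (-2)·(-2) + (1)·(1)) / 4 = 22/4 = 5.5
  S[A,B] = ((2)·(-2.2) + (2)·(0.8) + (-3)·(-1.2) + (-2)·(-0.2) + (1)·(2.8)) / 4 = 4/4 = 1
  S[B,B] = ((-2.2)·(-2.2) + (0.8)·(0.8) + (-1.2)·(-1.2) + (-0.2)·(-0.2) + (2.8)·(2.8)) / 4 = 14.8/4 = 3.7
  S = [[5.5, 1],
 [1, 3.7]].

Step 3 — invert S. det(S) = 5.5·3.7 - (1)² = 19.35.
  S^{-1} = (1/det) · [[d, -b], [-b, a]] = [[0.1912, -0.0517],
 [-0.0517, 0.2842]].

Step 4 — quadratic form (x̄ - mu_0)^T · S^{-1} · (x̄ - mu_0):
  S^{-1} · (x̄ - mu_0) = (-0.9302, 1.1163),
  (x̄ - mu_0)^T · [...] = (-4)·(-0.9302) + (3.2)·(1.1163) = 7.293.

Step 5 — scale by n: T² = 5 · 7.293 = 36.4651.

T² ≈ 36.4651


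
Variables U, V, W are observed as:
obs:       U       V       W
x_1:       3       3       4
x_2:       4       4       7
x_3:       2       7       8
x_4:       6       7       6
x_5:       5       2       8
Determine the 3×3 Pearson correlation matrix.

Step 1 — column means:
  mean(U) = (3 + 4 + 2 + 6 + 5) / 5 = 20/5 = 4
  mean(V) = (3 + 4 + 7 + 7 + 2) / 5 = 23/5 = 4.6
  mean(W) = (4 + 7 + 8 + 6 + 8) / 5 = 33/5 = 6.6

Step 2 — sample variances and covariances s[i,j] = (1/(n-1)) · Σ_k (x_{k,i} - mean_i) · (x_{k,j} - mean_j), with n-1 = 4:
  s[U,U] = ((-1)·(-1) + (0)·(0) + (-2)·(-2) + (2)·(2) + (1)·(1)) / 4 = 10/4 = 2.5
  s[U,V] = ((-1)·(-1.6) + (0)·(-0.6) + (-2)·(2.4) + (2)·(2.4) + (1)·(-2.6)) / 4 = -1/4 = -0.25
  s[U,W] = ((-1)·(-2.6) + (0)·(0.4) + (-2)·(1.4) + (2)·(-0.6) + (1)·(1.4)) / 4 = 0/4 = 0
  s[V,V] = ((-1.6)·(-1.6) + (-0.6)·(-0.6) + (2.4)·(2.4) + (2.4)·(2.4) + (-2.6)·(-2.6)) / 4 = 21.2/4 = 5.3
  s[V,W] = ((-1.6)·(-2.6) + (-0.6)·(0.4) + (2.4)·(1.4) + (2.4)·(-0.6) + (-2.6)·(1.4)) / 4 = 2.2/4 = 0.55
  s[W,W] = ((-2.6)·(-2.6) + (0.4)·(0.4) + (1.4)·(1.4) + (-0.6)·(-0.6) + (1.4)·(1.4)) / 4 = 11.2/4 = 2.8
  Sample standard deviations s_i = √(s[i,i]):
  s(U) = √(2.5) = 1.5811
  s(V) = √(5.3) = 2.3022
  s(W) = √(2.8) = 1.6733

Step 3 — r_{ij} = s_{ij} / (s_i · s_j):
  r[U,U] = 1 (diagonal).
  r[U,V] = -0.25 / (1.5811 · 2.3022) = -0.25 / 3.6401 = -0.0687
  r[U,W] = 0 / (1.5811 · 1.6733) = 0 / 2.6458 = 0
  r[V,V] = 1 (diagonal).
  r[V,W] = 0.55 / (2.3022 · 1.6733) = 0.55 / 3.8523 = 0.1428
  r[W,W] = 1 (diagonal).

R is symmetric with unit diagonal. Assembling:

R = [[1, -0.0687, 0],
 [-0.0687, 1, 0.1428],
 [0, 0.1428, 1]]


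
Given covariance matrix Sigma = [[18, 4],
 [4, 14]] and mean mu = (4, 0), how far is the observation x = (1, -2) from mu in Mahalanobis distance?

Step 1 — centre the observation: (x - mu) = (-3, -2).

Step 2 — invert Sigma. det(Sigma) = 18·14 - (4)² = 236.
  Sigma^{-1} = (1/det) · [[d, -b], [-b, a]] = [[0.0593, -0.0169],
 [-0.0169, 0.0763]].

Step 3 — form the quadratic (x - mu)^T · Sigma^{-1} · (x - mu):
  Sigma^{-1} · (x - mu) = (-0.1441, -0.1017).
  (x - mu)^T · [Sigma^{-1} · (x - mu)] = (-3)·(-0.1441) + (-2)·(-0.1017) = 0.6356.

Step 4 — take square root: d = √(0.6356) ≈ 0.7972.

d(x, mu) = √(0.6356) ≈ 0.7972


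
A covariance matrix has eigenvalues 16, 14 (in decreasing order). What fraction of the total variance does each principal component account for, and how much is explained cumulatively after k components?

Step 1 — total variance = trace(Sigma) = Σ λ_i = 16 + 14 = 30.

Step 2 — fraction explained by component i = λ_i / Σ λ:
  PC1: 16/30 = 0.5333
  PC2: 14/30 = 0.4667

Step 3 — cumulative fraction after k components = (λ_1 + ... + λ_k) / Σ λ:
  k = 1: 16/30 = 0.5333
  k = 2: (16 + 14)/30 = 30/30 = 1

Summary (fraction, with percent):

explained: PC1 0.5333 (53.33%), PC2 0.4667 (46.67%);  cumulative: 0.5333, 1


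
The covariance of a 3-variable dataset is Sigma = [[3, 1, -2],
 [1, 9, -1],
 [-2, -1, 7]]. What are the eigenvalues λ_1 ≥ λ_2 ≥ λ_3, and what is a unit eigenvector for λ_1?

Step 1 — characteristic polynomial p(λ) = det(λI - Sigma) = λ³ - tr·λ² + c_1·λ - det, where tr = trace, c_1 = sum of the principal 2×2 minors, det = det(Sigma):
  tr = 3 + 9 + 7 = 19,
  c_1 = (3·9 - (1)²) + (3·7 - (-2)²) + (9·7 - (-1)²) = 26 + 17 + 62 = 105,
  det = 3·(9·7 - (-1)²) - (1)·((1)·7 - (-1)·(-2)) + (-2)·((1)·(-1) - 9·(-2)) = 3·(62) - (1)·(5) + (-2)·(17) = 147.
  So p(λ) = λ³ - 19λ² + 105λ - 147.
Step 2 — look for an integer root (rational root theorem: any rational root is an integer divisor of 147). Testing λ = 7:
  p(7) = 343 - 931 + 735 - 147 = 0  ✓
  Dividing out (λ - 7): p(λ) = (λ - 7)(λ² - 12λ + 21).
Step 3 — remaining eigenvalues from the quadratic λ² - 12λ + 21 = 0:
  Δ = 12² - 4·21 = 144 - 84 = 60,  λ = (12 ± √60)/2 = (12 ± 7.746)/2 ≈ 9.873 or 2.127.
  Sorted: λ_1 = 9.873,  λ_2 = 7,  λ_3 = 2.127  (check: sum = 19 = tr ✓).

Step 4 — unit eigenvector for λ_1 ≈ 9.873: v spans the null space of (Sigma - λ_1 I), whose rows are
  r_1 = (-6.873, 1, -2),  r_2 = (1, -0.873, -1),  r_3 = (-2, -1, -2.873).
  v is orthogonal to every row, so take v ∝ r_1 × r_2 = ((1)·(-1) - (-2)·(-0.873), (-2)·(1) - (-6.873)·(-1), (-6.873)·(-0.873) - (1)·(1)) ≈ (-2.746, -8.873, 5).
  Rescale (multiply by -1 so the first nonzero entry is positive): u = (2.746, 8.873, -5).
  ||u|| = √((2.746)² + (8.873)² + (-5)²) = √(111.2702) ≈ 10.5485,  v_1 = u/||u|| ≈ (0.2603, 0.8412, -0.474) (||v_1|| = 1).

λ_1 = 9.873,  λ_2 = 7,  λ_3 = 2.127;  v_1 ≈ (0.2603, 0.8412, -0.474)


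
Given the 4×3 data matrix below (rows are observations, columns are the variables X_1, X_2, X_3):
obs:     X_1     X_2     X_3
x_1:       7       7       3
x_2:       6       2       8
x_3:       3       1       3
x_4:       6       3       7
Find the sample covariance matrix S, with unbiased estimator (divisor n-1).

Step 1 — column means:
  mean(X_1) = (7 + 6 + 3 + 6) / 4 = 22/4 = 5.5
  mean(X_2) = (7 + 2 + 1 + 3) / 4 = 13/4 = 3.25
  mean(X_3) = (3 + 8 + 3 + 7) / 4 = 21/4 = 5.25

Step 2 — sample covariance S[i,j] = (1/(n-1)) · Σ_k (x_{k,i} - mean_i) · (x_{k,j} - mean_j), with n-1 = 3.
  S[X_1,X_1] = ((1.5)·(1.5) + (0.5)·(0.5) + (-2.5)·(-2.5) + (0.5)·(0.5)) / 3 = 9/3 = 3
  S[X_1,X_2] = ((1.5)·(3.75) + (0.5)·(-1.25) + (-2.5)·(-2.25) + (0.5)·(-0.25)) / 3 = 10.5/3 = 3.5
  S[X_1,X_3] = ((1.5)·(-2.25) + (0.5)·(2.75) + (-2.5)·(-2.25) + (0.5)·(1.75)) / 3 = 4.5/3 = 1.5
  S[X_2,X_2] = ((3.75)·(3.75) + (-1.25)·(-1.25) + (-2.25)·(-2.25) + (-0.25)·(-0.25)) / 3 = 20.75/3 = 6.9167
  S[X_2,X_3] = ((3.75)·(-2.25) + (-1.25)·(2.75) + (-2.25)·(-2.25) + (-0.25)·(1.75)) / 3 = -7.25/3 = -2.4167
  S[X_3,X_3] = ((-2.25)·(-2.25) + (2.75)·(2.75) + (-2.25)·(-2.25) + (1.75)·(1.75)) / 3 = 20.75/3 = 6.9167

S is symmetric (S[j,i] = S[i,j]). Assembling:

S = [[3, 3.5, 1.5],
 [3.5, 6.9167, -2.4167],
 [1.5, -2.4167, 6.9167]]


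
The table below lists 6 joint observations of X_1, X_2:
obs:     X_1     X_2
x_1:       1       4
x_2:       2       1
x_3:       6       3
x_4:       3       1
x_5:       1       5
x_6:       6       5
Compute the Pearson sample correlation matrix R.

Step 1 — column means:
  mean(X_1) = (1 + 2 + 6 + 3 + 1 + 6) / 6 = 19/6 = 3.1667
  mean(X_2) = (4 + 1 + 3 + 1 + 5 + 5) / 6 = 19/6 = 3.1667

Step 2 — sample variances and covariances s[i,j] = (1/(n-1)) · Σ_k (x_{k,i} - mean_i) · (x_{k,j} - mean_j), with n-1 = 5:
  s[X_1,X_1] = ((-2.1667)·(-2.1667) + (-1.1667)·(-1.1667) + (2.8333)·(2.8333) + (-0.1667)·(-0.1667) + (-2.1667)·(-2.1667) + (2.8333)·(2.8333)) / 5 = 26.8333/5 = 5.3667
  s[X_1,X_2] = ((-2.1667)·(0.8333) + (-1.1667)·(-2.1667) + (2.8333)·(-0.1667) + (-0.1667)·(-2.1667) + (-2.1667)·(1.8333) + (2.8333)·(1.8333)) / 5 = 1.8333/5 = 0.3667
  s[X_2,X_2] = ((0.8333)·(0.8333) + (-2.1667)·(-2.1667) + (-0.1667)·(-0.1667) + (-2.1667)·(-2.1667) + (1.8333)·(1.8333) + (1.8333)·(1.8333)) / 5 = 16.8333/5 = 3.3667
  Sample standard deviations s_i = √(s[i,i]):
  s(X_1) = √(5.3667) = 2.3166
  s(X_2) = √(3.3667) = 1.8348

Step 3 — r_{ij} = s_{ij} / (s_i · s_j):
  r[X_1,X_1] = 1 (diagonal).
  r[X_1,X_2] = 0.3667 / (2.3166 · 1.8348) = 0.3667 / 4.2506 = 0.0863
  r[X_2,X_2] = 1 (diagonal).

R is symmetric with unit diagonal. Assembling:

R = [[1, 0.0863],
 [0.0863, 1]]


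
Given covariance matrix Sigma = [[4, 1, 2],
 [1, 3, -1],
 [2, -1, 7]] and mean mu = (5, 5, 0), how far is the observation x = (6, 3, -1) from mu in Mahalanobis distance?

Step 1 — centre the observation: (x - mu) = (1, -2, -1).

Step 2 — invert Sigma (cofactor / det for 3×3, or solve directly):
  Sigma^{-1} = [[0.3509, -0.1579, -0.1228],
 [-0.1579, 0.4211, 0.1053],
 [-0.1228, 0.1053, 0.193]].

Step 3 — form the quadratic (x - mu)^T · Sigma^{-1} · (x - mu):
  Sigma^{-1} · (x - mu) = (0.7895, -1.1053, -0.5263).
  (x - mu)^T · [Sigma^{-1} · (x - mu)] = (1)·(0.7895) + (-2)·(-1.1053) + (-1)·(-0.5263) = 3.5263.

Step 4 — take square root: d = √(3.5263) ≈ 1.8778.

d(x, mu) = √(3.5263) ≈ 1.8778


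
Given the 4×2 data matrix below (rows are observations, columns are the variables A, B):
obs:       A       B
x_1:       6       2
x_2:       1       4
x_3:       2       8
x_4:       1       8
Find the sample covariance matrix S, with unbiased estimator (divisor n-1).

Step 1 — column means:
  mean(A) = (6 + 1 + 2 + 1) / 4 = 10/4 = 2.5
  mean(B) = (2 + 4 + 8 + 8) / 4 = 22/4 = 5.5

Step 2 — sample covariance S[i,j] = (1/(n-1)) · Σ_k (x_{k,i} - mean_i) · (x_{k,j} - mean_j), with n-1 = 3.
  S[A,A] = ((3.5)·(3.5) + (-1.5)·(-1.5) + (-0.5)·(-0.5) + (-1.5)·(-1.5)) / 3 = 17/3 = 5.6667
  S[A,B] = ((3.5)·(-3.5) + (-1.5)·(-1.5) + (-0.5)·(2.5) + (-1.5)·(2.5)) / 3 = -15/3 = -5
  S[B,B] = ((-3.5)·(-3.5) + (-1.5)·(-1.5) + (2.5)·(2.5) + (2.5)·(2.5)) / 3 = 27/3 = 9

S is symmetric (S[j,i] = S[i,j]). Assembling:

S = [[5.6667, -5],
 [-5, 9]]


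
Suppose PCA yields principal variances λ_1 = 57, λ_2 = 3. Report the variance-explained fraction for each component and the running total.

Step 1 — total variance = trace(Sigma) = Σ λ_i = 57 + 3 = 60.

Step 2 — fraction explained by component i = λ_i / Σ λ:
  PC1: 57/60 = 0.95
  PC2: 3/60 = 0.05

Step 3 — cumulative fraction after k components = (λ_1 + ... + λ_k) / Σ λ:
  k = 1: 57/60 = 0.95
  k = 2: (57 + 3)/60 = 60/60 = 1

Summary (fraction, with percent):

explained: PC1 0.95 (95%), PC2 0.05 (5%);  cumulative: 0.95, 1


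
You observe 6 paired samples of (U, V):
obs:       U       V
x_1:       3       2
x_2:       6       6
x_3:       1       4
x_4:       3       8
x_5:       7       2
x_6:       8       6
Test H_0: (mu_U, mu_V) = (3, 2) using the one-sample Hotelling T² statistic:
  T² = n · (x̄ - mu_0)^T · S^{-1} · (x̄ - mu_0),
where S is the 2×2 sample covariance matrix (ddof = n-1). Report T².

Step 1 — sample mean vector:
  mean(U) = (3 + 6 + 1 + 3 + 7 + 8) / 6 = 28/6 = 4.6667
  mean(V) = (2 + 6 + 4 + 8 + 2 + 6) / 6 = 28/6 = 4.6667
  x̄ = (4.6667, 4.6667),  deviation x̄ - mu_0 = (4.6667, 4.6667) - (3, 2) = (1.6667, 2.6667).

Step 2 — sample covariance matrix, S[i,j] = (1/(n-1)) · Σ_k (x_{k,i} - mean_i) · (x_{k,j} - mean_j), divisor n-1 = 5:
  S[U,U] = ((-1.6667)·(-1.6667) + (1.3333)·(1.3333) + (-3.6667)·(-3.6667) + (-1.6667)·(-1.6667) + (2.3333)·(2.3333) + (3.3333)·(3.3333)) / 5 = 37.3333/5 = 7.4667
  S[U,V] = ((-1.6667)·(-2.6667) + (1.3333)·(1.3333) + (-3.6667)·(-0.6667) + (-1.6667)·(3.3333) + (2.3333)·(-2.6667) + (3.3333)·(1.3333)) / 5 = 1.3333/5 = 0.2667
  S[V,V] = ((-2.6667)·(-2.6667) + (1.3333)·(1.3333) + (-0.6667)·(-0.6667) + (3.3333)·(3.3333) + (-2.6667)·(-2.6667) + (1.3333)·(1.3333)) / 5 = 29.3333/5 = 5.8667
  S = [[7.4667, 0.2667],
 [0.2667, 5.8667]].

Step 3 — invert S. det(S) = 7.4667·5.8667 - (0.2667)² = 43.7333.
  S^{-1} = (1/det) · [[d, -b], [-b, a]] = [[0.1341, -0.0061],
 [-0.0061, 0.1707]].

Step 4 — quadratic form (x̄ - mu_0)^T · S^{-1} · (x̄ - mu_0):
  S^{-1} · (x̄ - mu_0) = (0.2073, 0.4451),
  (x̄ - mu_0)^T · [...] = (1.6667)·(0.2073) + (2.6667)·(0.4451) = 1.5325.

Step 5 — scale by n: T² = 6 · 1.5325 = 9.1951.

T² ≈ 9.1951


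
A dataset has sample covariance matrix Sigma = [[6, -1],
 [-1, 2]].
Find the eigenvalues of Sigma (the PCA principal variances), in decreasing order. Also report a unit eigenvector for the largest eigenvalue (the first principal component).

Step 1 — characteristic polynomial of 2×2 Sigma:
  det(Sigma - λI) = λ² - trace · λ + det = 0.
  trace = 6 + 2 = 8, det = 6·2 - (-1)² = 11.
Step 2 — discriminant:
  Δ = trace² - 4·det = 64 - 44 = 20.
Step 3 — eigenvalues:
  λ = (trace ± √Δ)/2 = (8 ± 4.4721)/2,
  λ_1 = 6.2361,  λ_2 = 1.7639.

Step 4 — unit eigenvector for λ_1: solve (Sigma - λ_1 I)v = 0. First row:
  (6 - 6.2361)·v_x + (-1)·v_y = 0, i.e. (-0.2361)·v_x + (-1)·v_y = 0,
  so v ∝ (b, λ_1 - a) = (-1, 0.2361); multiply by -1 so the first entry is positive: u = (1, -0.2361).
  ||u|| = √((1)² + (-0.2361)²) = √(1.0557) ≈ 1.0275,
  v_1 = u/||u|| ≈ (0.9732, -0.2298) (||v_1|| = 1).

λ_1 = 6.2361,  λ_2 = 1.7639;  v_1 ≈ (0.9732, -0.2298)


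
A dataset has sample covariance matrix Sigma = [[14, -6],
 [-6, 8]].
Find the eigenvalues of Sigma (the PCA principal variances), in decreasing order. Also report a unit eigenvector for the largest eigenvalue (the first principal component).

Step 1 — characteristic polynomial of 2×2 Sigma:
  det(Sigma - λI) = λ² - trace · λ + det = 0.
  trace = 14 + 8 = 22, det = 14·8 - (-6)² = 76.
Step 2 — discriminant:
  Δ = trace² - 4·det = 484 - 304 = 180.
Step 3 — eigenvalues:
  λ = (trace ± √Δ)/2 = (22 ± 13.4164)/2,
  λ_1 = 17.7082,  λ_2 = 4.2918.

Step 4 — unit eigenvector for λ_1: solve (Sigma - λ_1 I)v = 0. First row:
  (14 - 17.7082)·v_x + (-6)·v_y = 0, i.e. (-3.7082)·v_x + (-6)·v_y = 0,
  so v ∝ (b, λ_1 - a) = (-6, 3.7082); multiply by -1 so the first entry is positive: u = (6, -3.7082).
  ||u|| = √((6)² + (-3.7082)²) = √(49.7508) ≈ 7.0534,
  v_1 = u/||u|| ≈ (0.8507, -0.5257) (||v_1|| = 1).

λ_1 = 17.7082,  λ_2 = 4.2918;  v_1 ≈ (0.8507, -0.5257)


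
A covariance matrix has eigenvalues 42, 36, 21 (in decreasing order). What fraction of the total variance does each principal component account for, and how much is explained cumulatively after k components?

Step 1 — total variance = trace(Sigma) = Σ λ_i = 42 + 36 + 21 = 99.

Step 2 — fraction explained by component i = λ_i / Σ λ:
  PC1: 42/99 = 0.4242
  PC2: 36/99 = 0.3636
  PC3: 21/99 = 0.2121

Step 3 — cumulative fraction after k components = (λ_1 + ... + λ_k) / Σ λ:
  k = 1: 42/99 = 0.4242
  k = 2: (42 + 36)/99 = 78/99 = 0.7879
  k = 3: (42 + 36 + 21)/99 = 99/99 = 1

Summary (fraction, with percent):

explained: PC1 0.4242 (42.42%), PC2 0.3636 (36.36%), PC3 0.2121 (21.21%);  cumulative: 0.4242, 0.7879, 1


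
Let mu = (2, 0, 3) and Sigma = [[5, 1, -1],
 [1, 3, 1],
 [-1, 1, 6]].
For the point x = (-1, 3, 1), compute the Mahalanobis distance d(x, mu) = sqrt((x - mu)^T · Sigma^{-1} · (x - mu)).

Step 1 — centre the observation: (x - mu) = (-3, 3, -2).

Step 2 — invert Sigma (cofactor / det for 3×3, or solve directly):
  Sigma^{-1} = [[0.2297, -0.0946, 0.0541],
 [-0.0946, 0.3919, -0.0811],
 [0.0541, -0.0811, 0.1892]].

Step 3 — form the quadratic (x - mu)^T · Sigma^{-1} · (x - mu):
  Sigma^{-1} · (x - mu) = (-1.0811, 1.6216, -0.7838).
  (x - mu)^T · [Sigma^{-1} · (x - mu)] = (-3)·(-1.0811) + (3)·(1.6216) + (-2)·(-0.7838) = 9.6757.

Step 4 — take square root: d = √(9.6757) ≈ 3.1106.

d(x, mu) = √(9.6757) ≈ 3.1106


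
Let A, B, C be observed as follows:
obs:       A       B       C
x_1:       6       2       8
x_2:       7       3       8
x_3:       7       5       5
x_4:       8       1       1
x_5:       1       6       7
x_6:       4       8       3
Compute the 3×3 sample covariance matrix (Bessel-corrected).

Step 1 — column means:
  mean(A) = (6 + 7 + 7 + 8 + 1 + 4) / 6 = 33/6 = 5.5
  mean(B) = (2 + 3 + 5 + 1 + 6 + 8) / 6 = 25/6 = 4.1667
  mean(C) = (8 + 8 + 5 + 1 + 7 + 3) / 6 = 32/6 = 5.3333

Step 2 — sample covariance S[i,j] = (1/(n-1)) · Σ_k (x_{k,i} - mean_i) · (x_{k,j} - mean_j), with n-1 = 5.
  S[A,A] = ((0.5)·(0.5) + (1.5)·(1.5) + (1.5)·(1.5) + (2.5)·(2.5) + (-4.5)·(-4.5) + (-1.5)·(-1.5)) / 5 = 33.5/5 = 6.7
  S[A,B] = ((0.5)·(-2.1667) + (1.5)·(-1.1667) + (1.5)·(0.8333) + (2.5)·(-3.1667) + (-4.5)·(1.8333) + (-1.5)·(3.8333)) / 5 = -23.5/5 = -4.7
  S[A,C] = ((0.5)·(2.6667) + (1.5)·(2.6667) + (1.5)·(-0.3333) + (2.5)·(-4.3333) + (-4.5)·(1.6667) + (-1.5)·(-2.3333)) / 5 = -10/5 = -2
  S[B,B] = ((-2.1667)·(-2.1667) + (-1.1667)·(-1.1667) + (0.8333)·(0.8333) + (-3.1667)·(-3.1667) + (1.8333)·(1.8333) + (3.8333)·(3.8333)) / 5 = 34.8333/5 = 6.9667
  S[B,C] = ((-2.1667)·(2.6667) + (-1.1667)·(2.6667) + (0.8333)·(-0.3333) + (-3.1667)·(-4.3333) + (1.8333)·(1.6667) + (3.8333)·(-2.3333)) / 5 = -1.3333/5 = -0.2667
  S[C,C] = ((2.6667)·(2.6667) + (2.6667)·(2.6667) + (-0.3333)·(-0.3333) + (-4.3333)·(-4.3333) + (1.6667)·(1.6667) + (-2.3333)·(-2.3333)) / 5 = 41.3333/5 = 8.2667

S is symmetric (S[j,i] = S[i,j]). Assembling:

S = [[6.7, -4.7, -2],
 [-4.7, 6.9667, -0.2667],
 [-2, -0.2667, 8.2667]]


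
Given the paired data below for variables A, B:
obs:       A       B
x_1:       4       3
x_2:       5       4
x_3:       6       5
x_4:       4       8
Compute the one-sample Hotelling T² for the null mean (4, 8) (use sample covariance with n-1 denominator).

Step 1 — sample mean vector:
  mean(A) = (4 + 5 + 6 + 4) / 4 = 19/4 = 4.75
  mean(B) = (3 + 4 + 5 + 8) / 4 = 20/4 = 5
  x̄ = (4.75, 5),  deviation x̄ - mu_0 = (4.75, 5) - (4, 8) = (0.75, -3).

Step 2 — sample covariance matrix, S[i,j] = (1/(n-1)) · Σ_k (x_{k,i} - mean_i) · (x_{k,j} - mean_j), divisor n-1 = 3:
  S[A,A] = ((-0.75)·(-0.75) + (0.25)·(0.25) + (1.25)·(1.25) + (-0.75)·(-0.75)) / 3 = 2.75/3 = 0.9167
  S[A,B] = ((-0.75)·(-2) + (0.25)·(-1) + (1.25)·(0) + (-0.75)·(3)) / 3 = -1/3 = -0.3333
  S[B,B] = ((-2)·(-2) + (-1)·(-1) + (0)·(0) + (3)·(3)) / 3 = 14/3 = 4.6667
  S = [[0.9167, -0.3333],
 [-0.3333, 4.6667]].

Step 3 — invert S. det(S) = 0.9167·4.6667 - (-0.3333)² = 4.1667.
  S^{-1} = (1/det) · [[d, -b], [-b, a]] = [[1.12, 0.08],
 [0.08, 0.22]].

Step 4 — quadratic form (x̄ - mu_0)^T · S^{-1} · (x̄ - mu_0):
  S^{-1} · (x̄ - mu_0) = (0.6, -0.6),
  (x̄ - mu_0)^T · [...] = (0.75)·(0.6) + (-3)·(-0.6) = 2.25.

Step 5 — scale by n: T² = 4 · 2.25 = 9.

T² ≈ 9


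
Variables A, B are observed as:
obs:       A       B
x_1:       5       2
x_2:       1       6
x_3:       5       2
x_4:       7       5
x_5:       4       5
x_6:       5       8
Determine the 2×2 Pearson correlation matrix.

Step 1 — column means:
  mean(A) = (5 + 1 + 5 + 7 + 4 + 5) / 6 = 27/6 = 4.5
  mean(B) = (2 + 6 + 2 + 5 + 5 + 8) / 6 = 28/6 = 4.6667

Step 2 — sample variances and covariances s[i,j] = (1/(n-1)) · Σ_k (x_{k,i} - mean_i) · (x_{k,j} - mean_j), with n-1 = 5:
  s[A,A] = ((0.5)·(0.5) + (-3.5)·(-3.5) + (0.5)·(0.5) + (2.5)·(2.5) + (-0.5)·(-0.5) + (0.5)·(0.5)) / 5 = 19.5/5 = 3.9
  s[A,B] = ((0.5)·(-2.6667) + (-3.5)·(1.3333) + (0.5)·(-2.6667) + (2.5)·(0.3333) + (-0.5)·(0.3333) + (0.5)·(3.3333)) / 5 = -5/5 = -1
  s[B,B] = ((-2.6667)·(-2.6667) + (1.3333)·(1.3333) + (-2.6667)·(-2.6667) + (0.3333)·(0.3333) + (0.3333)·(0.3333) + (3.3333)·(3.3333)) / 5 = 27.3333/5 = 5.4667
  Sample standard deviations s_i = √(s[i,i]):
  s(A) = √(3.9) = 1.9748
  s(B) = √(5.4667) = 2.3381

Step 3 — r_{ij} = s_{ij} / (s_i · s_j):
  r[A,A] = 1 (diagonal).
  r[A,B] = -1 / (1.9748 · 2.3381) = -1 / 4.6174 = -0.2166
  r[B,B] = 1 (diagonal).

R is symmetric with unit diagonal. Assembling:

R = [[1, -0.2166],
 [-0.2166, 1]]


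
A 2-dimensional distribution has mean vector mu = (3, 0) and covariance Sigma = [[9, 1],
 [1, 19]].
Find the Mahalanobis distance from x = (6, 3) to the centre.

Step 1 — centre the observation: (x - mu) = (3, 3).

Step 2 — invert Sigma. det(Sigma) = 9·19 - (1)² = 170.
  Sigma^{-1} = (1/det) · [[d, -b], [-b, a]] = [[0.1118, -0.0059],
 [-0.0059, 0.0529]].

Step 3 — form the quadratic (x - mu)^T · Sigma^{-1} · (x - mu):
  Sigma^{-1} · (x - mu) = (0.3176, 0.1412).
  (x - mu)^T · [Sigma^{-1} · (x - mu)] = (3)·(0.3176) + (3)·(0.1412) = 1.3765.

Step 4 — take square root: d = √(1.3765) ≈ 1.1732.

d(x, mu) = √(1.3765) ≈ 1.1732


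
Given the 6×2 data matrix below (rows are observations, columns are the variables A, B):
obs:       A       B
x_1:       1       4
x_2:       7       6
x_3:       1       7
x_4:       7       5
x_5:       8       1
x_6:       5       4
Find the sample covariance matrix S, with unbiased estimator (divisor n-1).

Step 1 — column means:
  mean(A) = (1 + 7 + 1 + 7 + 8 + 5) / 6 = 29/6 = 4.8333
  mean(B) = (4 + 6 + 7 + 5 + 1 + 4) / 6 = 27/6 = 4.5

Step 2 — sample covariance S[i,j] = (1/(n-1)) · Σ_k (x_{k,i} - mean_i) · (x_{k,j} - mean_j), with n-1 = 5.
  S[A,A] = ((-3.8333)·(-3.8333) + (2.1667)·(2.1667) + (-3.8333)·(-3.8333) + (2.1667)·(2.1667) + (3.1667)·(3.1667) + (0.1667)·(0.1667)) / 5 = 48.8333/5 = 9.7667
  S[A,B] = ((-3.8333)·(-0.5) + (2.1667)·(1.5) + (-3.8333)·(2.5) + (2.1667)·(0.5) + (3.1667)·(-3.5) + (0.1667)·(-0.5)) / 5 = -14.5/5 = -2.9
  S[B,B] = ((-0.5)·(-0.5) + (1.5)·(1.5) + (2.5)·(2.5) + (0.5)·(0.5) + (-3.5)·(-3.5) + (-0.5)·(-0.5)) / 5 = 21.5/5 = 4.3

S is symmetric (S[j,i] = S[i,j]). Assembling:

S = [[9.7667, -2.9],
 [-2.9, 4.3]]


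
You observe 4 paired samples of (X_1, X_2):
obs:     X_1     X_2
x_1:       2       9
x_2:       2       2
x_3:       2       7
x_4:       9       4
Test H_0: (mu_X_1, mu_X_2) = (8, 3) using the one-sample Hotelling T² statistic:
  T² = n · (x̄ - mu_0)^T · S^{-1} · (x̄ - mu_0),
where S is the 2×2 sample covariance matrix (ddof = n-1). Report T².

Step 1 — sample mean vector:
  mean(X_1) = (2 + 2 + 2 + 9) / 4 = 15/4 = 3.75
  mean(X_2) = (9 + 2 + 7 + 4) / 4 = 22/4 = 5.5
  x̄ = (3.75, 5.5),  deviation x̄ - mu_0 = (3.75, 5.5) - (8, 3) = (-4.25, 2.5).

Step 2 — sample covariance matrix, S[i,j] = (1/(n-1)) · Σ_k (x_{k,i} - mean_i) · (x_{k,j} - mean_j), divisor n-1 = 3:
  S[X_1,X_1] = ((-1.75)·(-1.75) + (-1.75)·(-1.75) + (-1.75)·(-1.75) + (5.25)·(5.25)) / 3 = 36.75/3 = 12.25
  S[X_1,X_2] = ((-1.75)·(3.5) + (-1.75)·(-3.5) + (-1.75)·(1.5) + (5.25)·(-1.5)) / 3 = -10.5/3 = -3.5
  S[X_2,X_2] = ((3.5)·(3.5) + (-3.5)·(-3.5) + (1.5)·(1.5) + (-1.5)·(-1.5)) / 3 = 29/3 = 9.6667
  S = [[12.25, -3.5],
 [-3.5, 9.6667]].

Step 3 — invert S. det(S) = 12.25·9.6667 - (-3.5)² = 106.1667.
  S^{-1} = (1/det) · [[d, -b], [-b, a]] = [[0.0911, 0.033],
 [0.033, 0.1154]].

Step 4 — quadratic form (x̄ - mu_0)^T · S^{-1} · (x̄ - mu_0):
  S^{-1} · (x̄ - mu_0) = (-0.3046, 0.1484),
  (x̄ - mu_0)^T · [...] = (-4.25)·(-0.3046) + (2.5)·(0.1484) = 1.6652.

Step 5 — scale by n: T² = 4 · 1.6652 = 6.6609.

T² ≈ 6.6609


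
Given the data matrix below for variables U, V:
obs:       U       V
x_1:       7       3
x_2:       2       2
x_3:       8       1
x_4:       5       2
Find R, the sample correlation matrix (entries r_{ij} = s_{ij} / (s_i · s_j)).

Step 1 — column means:
  mean(U) = (7 + 2 + 8 + 5) / 4 = 22/4 = 5.5
  mean(V) = (3 + 2 + 1 + 2) / 4 = 8/4 = 2

Step 2 — sample variances and covariances s[i,j] = (1/(n-1)) · Σ_k (x_{k,i} - mean_i) · (x_{k,j} - mean_j), with n-1 = 3:
  s[U,U] = ((1.5)·(1.5) + (-3.5)·(-3.5) + (2.5)·(2.5) + (-0.5)·(-0.5)) / 3 = 21/3 = 7
  s[U,V] = ((1.5)·(1) + (-3.5)·(0) + (2.5)·(-1) + (-0.5)·(0)) / 3 = -1/3 = -0.3333
  s[V,V] = ((1)·(1) + (0)·(0) + (-1)·(-1) + (0)·(0)) / 3 = 2/3 = 0.6667
  Sample standard deviations s_i = √(s[i,i]):
  s(U) = √(7) = 2.6458
  s(V) = √(0.6667) = 0.8165

Step 3 — r_{ij} = s_{ij} / (s_i · s_j):
  r[U,U] = 1 (diagonal).
  r[U,V] = -0.3333 / (2.6458 · 0.8165) = -0.3333 / 2.1602 = -0.1543
  r[V,V] = 1 (diagonal).

R is symmetric with unit diagonal. Assembling:

R = [[1, -0.1543],
 [-0.1543, 1]]


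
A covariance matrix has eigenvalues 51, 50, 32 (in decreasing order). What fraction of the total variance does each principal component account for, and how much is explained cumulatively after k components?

Step 1 — total variance = trace(Sigma) = Σ λ_i = 51 + 50 + 32 = 133.

Step 2 — fraction explained by component i = λ_i / Σ λ:
  PC1: 51/133 = 0.3835
  PC2: 50/133 = 0.3759
  PC3: 32/133 = 0.2406

Step 3 — cumulative fraction after k components = (λ_1 + ... + λ_k) / Σ λ:
  k = 1: 51/133 = 0.3835
  k = 2: (51 + 50)/133 = 101/133 = 0.7594
  k = 3: (51 + 50 + 32)/133 = 133/133 = 1

Summary (fraction, with percent):

explained: PC1 0.3835 (38.35%), PC2 0.3759 (37.59%), PC3 0.2406 (24.06%);  cumulative: 0.3835, 0.7594, 1


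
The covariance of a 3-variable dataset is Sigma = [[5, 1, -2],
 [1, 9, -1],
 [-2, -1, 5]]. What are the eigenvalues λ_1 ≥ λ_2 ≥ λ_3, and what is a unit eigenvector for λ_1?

Step 1 — characteristic polynomial p(λ) = det(λI - Sigma) = λ³ - tr·λ² + c_1·λ - det, where tr = trace, c_1 = sum of the principal 2×2 minors, det = det(Sigma):
  tr = 5 + 9 + 5 = 19,
  c_1 = (5·9 - (1)²) + (5·5 - (-2)²) + (9·5 - (-1)²) = 44 + 21 + 44 = 109,
  det = 5·(9·5 - (-1)²) - (1)·((1)·5 - (-1)·(-2)) + (-2)·((1)·(-1) - 9·(-2)) = 5·(44) - (1)·(3) + (-2)·(17) = 183.
  So p(λ) = λ³ - 19λ² + 109λ - 183.
Step 2 — look for an integer root (rational root theorem: any rational root is an integer divisor of 183). Testing λ = 3:
  p(3) = 27 - 171 + 327 - 183 = 0  ✓
  Dividing out (λ - 3): p(λ) = (λ - 3)(λ² - 16λ + 61).
Step 3 — remaining eigenvalues from the quadratic λ² - 16λ + 61 = 0:
  Δ = 16² - 4·61 = 256 - 244 = 12,  λ = (16 ± √12)/2 = (16 ± 3.4641)/2 ≈ 9.7321 or 6.2679.
  Sorted: λ_1 = 9.7321,  λ_2 = 6.2679,  λ_3 = 3  (check: sum = 19 = tr ✓).

Step 4 — unit eigenvector for λ_1 ≈ 9.7321: v spans the null space of (Sigma - λ_1 I), whose rows are
  r_1 = (-4.7321, 1, -2),  r_2 = (1, -0.7321, -1),  r_3 = (-2, -1, -4.7321).
  v is orthogonal to every row, so take v ∝ r_1 × r_2 = ((1)·(-1) - (-2)·(-0.7321), (-2)·(1) - (-4.7321)·(-1), (-4.7321)·(-0.7321) - (1)·(1)) ≈ (-2.4641, -6.7321, 2.4641).
  Rescale (multiply by -1 so the first nonzero entry is positive): u = (2.4641, 6.7321, -2.4641).
  ||u|| = √((2.4641)² + (6.7321)² + (-2.4641)²) = √(57.4641) ≈ 7.5805,  v_1 = u/||u|| ≈ (0.3251, 0.8881, -0.3251) (||v_1|| = 1).

λ_1 = 9.7321,  λ_2 = 6.2679,  λ_3 = 3;  v_1 ≈ (0.3251, 0.8881, -0.3251)


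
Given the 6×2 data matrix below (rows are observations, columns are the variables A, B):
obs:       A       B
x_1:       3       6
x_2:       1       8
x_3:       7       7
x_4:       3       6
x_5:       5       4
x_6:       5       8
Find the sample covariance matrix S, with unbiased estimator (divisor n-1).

Step 1 — column means:
  mean(A) = (3 + 1 + 7 + 3 + 5 + 5) / 6 = 24/6 = 4
  mean(B) = (6 + 8 + 7 + 6 + 4 + 8) / 6 = 39/6 = 6.5

Step 2 — sample covariance S[i,j] = (1/(n-1)) · Σ_k (x_{k,i} - mean_i) · (x_{k,j} - mean_j), with n-1 = 5.
  S[A,A] = ((-1)·(-1) + (-3)·(-3) + (3)·(3) + (-1)·(-1) + (1)·(1) + (1)·(1)) / 5 = 22/5 = 4.4
  S[A,B] = ((-1)·(-0.5) + (-3)·(1.5) + (3)·(0.5) + (-1)·(-0.5) + (1)·(-2.5) + (1)·(1.5)) / 5 = -3/5 = -0.6
  S[B,B] = ((-0.5)·(-0.5) + (1.5)·(1.5) + (0.5)·(0.5) + (-0.5)·(-0.5) + (-2.5)·(-2.5) + (1.5)·(1.5)) / 5 = 11.5/5 = 2.3

S is symmetric (S[j,i] = S[i,j]). Assembling:

S = [[4.4, -0.6],
 [-0.6, 2.3]]


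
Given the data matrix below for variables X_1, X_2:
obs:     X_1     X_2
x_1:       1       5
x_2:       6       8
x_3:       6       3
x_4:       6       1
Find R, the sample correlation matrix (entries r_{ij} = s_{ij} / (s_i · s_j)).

Step 1 — column means:
  mean(X_1) = (1 + 6 + 6 + 6) / 4 = 19/4 = 4.75
  mean(X_2) = (5 + 8 + 3 + 1) / 4 = 17/4 = 4.25

Step 2 — sample variances and covariances s[i,j] = (1/(n-1)) · Σ_k (x_{k,i} - mean_i) · (x_{k,j} - mean_j), with n-1 = 3:
  s[X_1,X_1] = ((-3.75)·(-3.75) + (1.25)·(1.25) + (1.25)·(1.25) + (1.25)·(1.25)) / 3 = 18.75/3 = 6.25
  s[X_1,X_2] = ((-3.75)·(0.75) + (1.25)·(3.75) + (1.25)·(-1.25) + (1.25)·(-3.25)) / 3 = -3.75/3 = -1.25
  s[X_2,X_2] = ((0.75)·(0.75) + (3.75)·(3.75) + (-1.25)·(-1.25) + (-3.25)·(-3.25)) / 3 = 26.75/3 = 8.9167
  Sample standard deviations s_i = √(s[i,i]):
  s(X_1) = √(6.25) = 2.5
  s(X_2) = √(8.9167) = 2.9861

Step 3 — r_{ij} = s_{ij} / (s_i · s_j):
  r[X_1,X_1] = 1 (diagonal).
  r[X_1,X_2] = -1.25 / (2.5 · 2.9861) = -1.25 / 7.4652 = -0.1674
  r[X_2,X_2] = 1 (diagonal).

R is symmetric with unit diagonal. Assembling:

R = [[1, -0.1674],
 [-0.1674, 1]]


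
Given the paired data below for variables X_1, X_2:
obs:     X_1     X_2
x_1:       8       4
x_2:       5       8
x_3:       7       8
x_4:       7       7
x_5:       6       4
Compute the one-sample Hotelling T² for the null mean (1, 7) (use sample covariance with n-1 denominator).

Step 1 — sample mean vector:
  mean(X_1) = (8 + 5 + 7 + 7 + 6) / 5 = 33/5 = 6.6
  mean(X_2) = (4 + 8 + 8 + 7 + 4) / 5 = 31/5 = 6.2
  x̄ = (6.6, 6.2),  deviation x̄ - mu_0 = (6.6, 6.2) - (1, 7) = (5.6, -0.8).

Step 2 — sample covariance matrix, S[i,j] = (1/(n-1)) · Σ_k (x_{k,i} - mean_i) · (x_{k,j} - mean_j), divisor n-1 = 4:
  S[X_1,X_1] = ((1.4)·(1.4) + (-1.6)·(-1.6) + (0.4)·(0.4) + (0.4)·(0.4) + (-0.6)·(-0.6)) / 4 = 5.2/4 = 1.3
  S[X_1,X_2] = ((1.4)·(-2.2) + (-1.6)·(1.8) + (0.4)·(1.8) + (0.4)·(0.8) + (-0.6)·(-2.2)) / 4 = -3.6/4 = -0.9
  S[X_2,X_2] = ((-2.2)·(-2.2) + (1.8)·(1.8) + (1.8)·(1.8) + (0.8)·(0.8) + (-2.2)·(-2.2)) / 4 = 16.8/4 = 4.2
  S = [[1.3, -0.9],
 [-0.9, 4.2]].

Step 3 — invert S. det(S) = 1.3·4.2 - (-0.9)² = 4.65.
  S^{-1} = (1/det) · [[d, -b], [-b, a]] = [[0.9032, 0.1935],
 [0.1935, 0.2796]].

Step 4 — quadratic form (x̄ - mu_0)^T · S^{-1} · (x̄ - mu_0):
  S^{-1} · (x̄ - mu_0) = (4.9032, 0.8602),
  (x̄ - mu_0)^T · [...] = (5.6)·(4.9032) + (-0.8)·(0.8602) = 26.7699.

Step 5 — scale by n: T² = 5 · 26.7699 = 133.8495.

T² ≈ 133.8495


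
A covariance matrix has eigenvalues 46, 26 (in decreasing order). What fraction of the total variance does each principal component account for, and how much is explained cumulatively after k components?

Step 1 — total variance = trace(Sigma) = Σ λ_i = 46 + 26 = 72.

Step 2 — fraction explained by component i = λ_i / Σ λ:
  PC1: 46/72 = 0.6389
  PC2: 26/72 = 0.3611

Step 3 — cumulative fraction after k components = (λ_1 + ... + λ_k) / Σ λ:
  k = 1: 46/72 = 0.6389
  k = 2: (46 + 26)/72 = 72/72 = 1

Summary (fraction, with percent):

explained: PC1 0.6389 (63.89%), PC2 0.3611 (36.11%);  cumulative: 0.6389, 1


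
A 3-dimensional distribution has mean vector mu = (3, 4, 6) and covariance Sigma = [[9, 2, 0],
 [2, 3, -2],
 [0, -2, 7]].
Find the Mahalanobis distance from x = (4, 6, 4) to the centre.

Step 1 — centre the observation: (x - mu) = (1, 2, -2).

Step 2 — invert Sigma (cofactor / det for 3×3, or solve directly):
  Sigma^{-1} = [[0.136, -0.112, -0.032],
 [-0.112, 0.504, 0.144],
 [-0.032, 0.144, 0.184]].

Step 3 — form the quadratic (x - mu)^T · Sigma^{-1} · (x - mu):
  Sigma^{-1} · (x - mu) = (-0.024, 0.608, -0.112).
  (x - mu)^T · [Sigma^{-1} · (x - mu)] = (1)·(-0.024) + (2)·(0.608) + (-2)·(-0.112) = 1.416.

Step 4 — take square root: d = √(1.416) ≈ 1.19.

d(x, mu) = √(1.416) ≈ 1.19


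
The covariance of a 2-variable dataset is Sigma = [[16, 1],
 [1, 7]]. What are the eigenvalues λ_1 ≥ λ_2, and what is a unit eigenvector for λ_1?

Step 1 — characteristic polynomial of 2×2 Sigma:
  det(Sigma - λI) = λ² - trace · λ + det = 0.
  trace = 16 + 7 = 23, det = 16·7 - (1)² = 111.
Step 2 — discriminant:
  Δ = trace² - 4·det = 529 - 444 = 85.
Step 3 — eigenvalues:
  λ = (trace ± √Δ)/2 = (23 ± 9.2195)/2,
  λ_1 = 16.1098,  λ_2 = 6.8902.

Step 4 — unit eigenvector for λ_1: solve (Sigma - λ_1 I)v = 0. First row:
  (16 - 16.1098)·v_x + (1)·v_y = 0, i.e. (-0.1098)·v_x + (1)·v_y = 0,
  so v ∝ (b, λ_1 - a) = (1, 0.1098) = u.
  ||u|| = √((1)² + (0.1098)²) = √(1.012) ≈ 1.006,
  v_1 = u/||u|| ≈ (0.994, 0.1091) (||v_1|| = 1).

λ_1 = 16.1098,  λ_2 = 6.8902;  v_1 ≈ (0.994, 0.1091)


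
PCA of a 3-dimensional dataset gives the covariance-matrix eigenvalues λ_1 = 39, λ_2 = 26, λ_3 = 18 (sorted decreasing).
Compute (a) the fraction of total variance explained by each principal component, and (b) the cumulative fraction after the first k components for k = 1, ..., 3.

Step 1 — total variance = trace(Sigma) = Σ λ_i = 39 + 26 + 18 = 83.

Step 2 — fraction explained by component i = λ_i / Σ λ:
  PC1: 39/83 = 0.4699
  PC2: 26/83 = 0.3133
  PC3: 18/83 = 0.2169

Step 3 — cumulative fraction after k components = (λ_1 + ... + λ_k) / Σ λ:
  k = 1: 39/83 = 0.4699
  k = 2: (39 + 26)/83 = 65/83 = 0.7831
  k = 3: (39 + 26 + 18)/83 = 83/83 = 1

Summary (fraction, with percent):

explained: PC1 0.4699 (46.99%), PC2 0.3133 (31.33%), PC3 0.2169 (21.69%);  cumulative: 0.4699, 0.7831, 1


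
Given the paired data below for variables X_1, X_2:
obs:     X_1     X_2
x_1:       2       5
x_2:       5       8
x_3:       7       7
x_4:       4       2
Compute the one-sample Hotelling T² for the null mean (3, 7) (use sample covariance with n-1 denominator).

Step 1 — sample mean vector:
  mean(X_1) = (2 + 5 + 7 + 4) / 4 = 18/4 = 4.5
  mean(X_2) = (5 + 8 + 7 + 2) / 4 = 22/4 = 5.5
  x̄ = (4.5, 5.5),  deviation x̄ - mu_0 = (4.5, 5.5) - (3, 7) = (1.5, -1.5).

Step 2 — sample covariance matrix, S[i,j] = (1/(n-1)) · Σ_k (x_{k,i} - mean_i) · (x_{k,j} - mean_j), divisor n-1 = 3:
  S[X_1,X_1] = ((-2.5)·(-2.5) + (0.5)·(0.5) + (2.5)·(2.5) + (-0.5)·(-0.5)) / 3 = 13/3 = 4.3333
  S[X_1,X_2] = ((-2.5)·(-0.5) + (0.5)·(2.5) + (2.5)·(1.5) + (-0.5)·(-3.5)) / 3 = 8/3 = 2.6667
  S[X_2,X_2] = ((-0.5)·(-0.5) + (2.5)·(2.5) + (1.5)·(1.5) + (-3.5)·(-3.5)) / 3 = 21/3 = 7
  S = [[4.3333, 2.6667],
 [2.6667, 7]].

Step 3 — invert S. det(S) = 4.3333·7 - (2.6667)² = 23.2222.
  S^{-1} = (1/det) · [[d, -b], [-b, a]] = [[0.3014, -0.1148],
 [-0.1148, 0.1866]].

Step 4 — quadratic form (x̄ - mu_0)^T · S^{-1} · (x̄ - mu_0):
  S^{-1} · (x̄ - mu_0) = (0.6244, -0.4522),
  (x̄ - mu_0)^T · [...] = (1.5)·(0.6244) + (-1.5)·(-0.4522) = 1.6148.

Step 5 — scale by n: T² = 4 · 1.6148 = 6.4593.

T² ≈ 6.4593
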